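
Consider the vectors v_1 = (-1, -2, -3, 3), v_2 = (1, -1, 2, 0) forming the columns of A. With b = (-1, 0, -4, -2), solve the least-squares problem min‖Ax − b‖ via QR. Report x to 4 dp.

x = (-0.0265, -1.5221)

v_1 = (-1, -2, -3, 3); ‖v_1‖ = 4.7958, so e_1 = (-0.2085, -0.4170, -0.6255, 0.6255).
e_1·v_2 = (-0.2085)·1 + (-0.4170)·(-1) + (-0.6255)·2 + 0.6255·0 = -1.0426.
u_2 = v_2 + 1.0426·e_1 = (0.7826, -1.4348, 1.3478, 0.6522).
‖u_2‖ = 2.2165, so e_2 = (0.3531, -0.6473, 0.6081, 0.2942).
Qᵀb = (1.4596, -3.3738).
Back-substitute: x_2 = -3.3738/2.2165 = -1.5221.
x_1 = (1.4596 + 1.0426·(-1.5221))/4.7958 = -0.0265.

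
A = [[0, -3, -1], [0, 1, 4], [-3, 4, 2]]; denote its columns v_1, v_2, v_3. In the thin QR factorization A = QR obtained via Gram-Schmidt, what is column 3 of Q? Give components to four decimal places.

q_3 = (0.3162, 0.9487, 0.0000)

v_1 = (0, 0, -3); ‖v_1‖ = 3.0000, so q_1 = (0.0000, 0.0000, -1.0000).
q_1·v_2 = 0.0000·(-3) + 0.0000·1 + (-1.0000)·4 = -4.0000.
u_2 = v_2 + 4.0000·q_1 = (-3.0000, 1.0000, 0.0000).
‖u_2‖ = 3.1623, so q_2 = (-0.9487, 0.3162, 0.0000).
q_1·v_3 = 0.0000·(-1) + 0.0000·4 + (-1.0000)·2 = -2.0000; q_2·v_3 = (-0.9487)·(-1) + 0.3162·4 + 0.0000·2 = 2.2136.
u_3 = v_3 + 2.0000·q_1 − 2.2136·q_2 = (1.1000, 3.3000, 0.0000).
‖u_3‖ = 3.4785, so q_3 = (0.3162, 0.9487, 0.0000).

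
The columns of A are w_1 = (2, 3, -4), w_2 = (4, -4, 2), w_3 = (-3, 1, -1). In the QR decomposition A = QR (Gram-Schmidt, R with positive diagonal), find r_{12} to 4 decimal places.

r_{12} = -2.2283

w_1 = (2, 3, -4); ‖w_1‖ = 5.3852, so e_1 = (0.3714, 0.5571, -0.7428).
r_{12} = e_1·w_2 = -2.2283.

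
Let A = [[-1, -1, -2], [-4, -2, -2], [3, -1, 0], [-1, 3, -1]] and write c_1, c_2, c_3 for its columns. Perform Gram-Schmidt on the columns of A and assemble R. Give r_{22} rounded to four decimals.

r_{22} = 3.8297

c_1 = (-1, -4, 3, -1); ‖c_1‖ = 5.1962, so q_1 = (-0.1925, -0.7698, 0.5774, -0.1925).
q_1·c_2 = (-0.1925)·(-1) + (-0.7698)·(-2) + 0.5774·(-1) + (-0.1925)·3 = 0.5774.
u_2 = c_2 − 0.5774·q_1 = (-0.8889, -1.5556, -1.3333, 3.1111).
r_{22} = ‖u_2‖ = 3.8297.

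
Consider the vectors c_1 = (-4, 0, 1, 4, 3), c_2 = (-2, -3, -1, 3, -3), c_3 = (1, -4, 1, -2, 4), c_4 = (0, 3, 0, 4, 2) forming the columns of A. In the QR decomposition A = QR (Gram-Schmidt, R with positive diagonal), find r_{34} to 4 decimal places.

e_1 = c_1/‖c_1‖ = (-4, 0, 1, 4, 3)/6.4807 = (-0.6172, 0.0000, 0.1543, 0.6172, 0.4629).
r_{12} = e_1·c_2 = 1.5430.
u_2 = c_2 − 1.5430·e_1 = (-1.0476, -3.0000, -1.2381, 2.0476, -3.7143).
‖u_2‖ = 5.4423, so e_2 = (-0.1925, -0.5512, -0.2275, 0.3762, -0.6825).
r_{13} = e_1·c_3 = 0.1543; r_{23} = e_2·c_3 = -1.6974.
u_3 = c_3 − 0.1543·e_1 + 1.6974·e_2 = (0.7685, -4.9357, 0.5900, -1.4566, 2.7701).
‖u_3‖ = 5.9241, so e_3 = (0.1297, -0.8332, 0.0996, -0.2459, 0.4676).
r_{34} = e_3·c_4 = -2.5478.

r_{34} = -2.5478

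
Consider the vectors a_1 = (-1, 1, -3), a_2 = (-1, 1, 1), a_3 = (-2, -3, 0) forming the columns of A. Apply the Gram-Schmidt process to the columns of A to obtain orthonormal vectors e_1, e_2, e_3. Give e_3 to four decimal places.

e_1 = a_1/‖a_1‖ = (-1, 1, -3)/3.3166 = (-0.3015, 0.3015, -0.9045).
r_{12} = e_1·a_2 = -0.3015.
u_2 = a_2 + 0.3015·e_1 = (-1.0909, 1.0909, 0.7273).
‖u_2‖ = 1.7056, so e_2 = (-0.6396, 0.6396, 0.4264).
r_{13} = e_1·a_3 = -0.3015; r_{23} = e_2·a_3 = -0.6396.
u_3 = a_3 + 0.3015·e_1 + 0.6396·e_2 = (-2.5000, -2.5000, 0.0000).
‖u_3‖ = 3.5355, so e_3 = (-0.7071, -0.7071, 0.0000).

e_3 = (-0.7071, -0.7071, 0.0000)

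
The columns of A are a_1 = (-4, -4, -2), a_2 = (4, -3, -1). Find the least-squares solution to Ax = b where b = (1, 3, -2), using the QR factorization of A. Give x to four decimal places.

a_1 = (-4, -4, -2); ‖a_1‖ = 6.0000, so q_1 = (-0.6667, -0.6667, -0.3333).
q_1·a_2 = (-0.6667)·4 + (-0.6667)·(-3) + (-0.3333)·(-1) = -0.3333.
u_2 = a_2 + 0.3333·q_1 = (3.7778, -3.2222, -1.1111).
‖u_2‖ = 5.0881, so q_2 = (0.7425, -0.6333, -0.2184).
Qᵀb = (-2.0000, -0.7206).
Back-substitute: x_2 = -0.7206/5.0881 = -0.1416.
x_1 = (-2.0000 + 0.3333·(-0.1416))/6.0000 = -0.3412.

x = (-0.3412, -0.1416)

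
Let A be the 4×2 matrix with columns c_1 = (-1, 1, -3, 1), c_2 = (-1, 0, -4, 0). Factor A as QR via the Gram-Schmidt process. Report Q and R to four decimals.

Q = [[-0.2887, 0.0488], [0.2887, -0.6343], [-0.8660, -0.4392], [0.2887, -0.6343]], R = [[3.4641, 3.7528], [0.0000, 1.7078]]

e_1 = c_1/‖c_1‖ = (-1, 1, -3, 1)/3.4641 = (-0.2887, 0.2887, -0.8660, 0.2887).
r_{12} = e_1·c_2 = 3.7528.
u_2 = c_2 − 3.7528·e_1 = (0.0833, -1.0833, -0.7500, -1.0833).
‖u_2‖ = 1.7078, so e_2 = (0.0488, -0.6343, -0.4392, -0.6343).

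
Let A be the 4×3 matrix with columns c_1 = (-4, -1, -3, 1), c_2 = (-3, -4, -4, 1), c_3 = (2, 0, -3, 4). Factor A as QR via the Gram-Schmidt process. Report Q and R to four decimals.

q_1 = c_1/‖c_1‖ = (-4, -1, -3, 1)/5.1962 = (-0.7698, -0.1925, -0.5774, 0.1925).
r_{12} = q_1·c_2 = 5.5811.
u_2 = c_2 − 5.5811·q_1 = (1.2963, -2.9259, -0.7778, -0.0741).
‖u_2‖ = 3.2942, so q_2 = (0.3935, -0.8882, -0.2361, -0.0225).
r_{13} = q_1·c_3 = 0.9623; r_{23} = q_2·c_3 = 1.4054.
u_3 = c_3 − 0.9623·q_1 − 1.4054·q_2 = (2.1877, 1.4334, -2.1126, 3.8464).
‖u_3‖ = 5.1087, so q_3 = (0.4282, 0.2806, -0.4135, 0.7529).

Q = [[-0.7698, 0.3935, 0.4282], [-0.1925, -0.8882, 0.2806], [-0.5774, -0.2361, -0.4135], [0.1925, -0.0225, 0.7529]], R = [[5.1962, 5.5811, 0.9623], [0.0000, 3.2942, 1.4054], [0.0000, 0.0000, 5.1087]]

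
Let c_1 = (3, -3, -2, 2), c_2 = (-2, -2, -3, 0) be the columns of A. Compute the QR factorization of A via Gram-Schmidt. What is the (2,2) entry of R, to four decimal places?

q_1 = c_1/‖c_1‖ = (3, -3, -2, 2)/5.0990 = (0.5883, -0.5883, -0.3922, 0.3922).
r_{12} = q_1·c_2 = 1.1767.
u_2 = c_2 − 1.1767·q_1 = (-2.6923, -1.3077, -2.5385, -0.4615).
r_{22} = ‖u_2‖ = 3.9516.

r_{22} = 3.9516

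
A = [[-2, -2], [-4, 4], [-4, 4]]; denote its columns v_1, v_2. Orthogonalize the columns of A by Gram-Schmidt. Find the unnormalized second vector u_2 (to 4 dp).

v_1 = (-2, -4, -4); ‖v_1‖ = 6.0000, so q_1 = (-0.3333, -0.6667, -0.6667).
q_1·v_2 = (-0.3333)·(-2) + (-0.6667)·4 + (-0.6667)·4 = -4.6667.
u_2 = v_2 + 4.6667·q_1 = (-3.5556, 0.8889, 0.8889).

u_2 = (-3.5556, 0.8889, 0.8889)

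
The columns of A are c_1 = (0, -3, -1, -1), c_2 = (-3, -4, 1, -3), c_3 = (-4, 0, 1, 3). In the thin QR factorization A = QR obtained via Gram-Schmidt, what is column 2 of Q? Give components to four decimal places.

e_2 = (-0.7237, -0.0439, 0.5483, -0.4167)

e_1 = c_1/‖c_1‖ = (0, -3, -1, -1)/3.3166 = (0.0000, -0.9045, -0.3015, -0.3015).
r_{12} = e_1·c_2 = 4.2212.
u_2 = c_2 − 4.2212·e_1 = (-3.0000, -0.1818, 2.2727, -1.7273).
‖u_2‖ = 4.1451, so e_2 = (-0.7237, -0.0439, 0.5483, -0.4167).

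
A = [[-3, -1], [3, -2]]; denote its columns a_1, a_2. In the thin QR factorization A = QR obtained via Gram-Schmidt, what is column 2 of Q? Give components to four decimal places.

e_2 = (-0.7071, -0.7071)

a_1 = (-3, 3); ‖a_1‖ = 4.2426, so e_1 = (-0.7071, 0.7071).
e_1·a_2 = (-0.7071)·(-1) + 0.7071·(-2) = -0.7071.
u_2 = a_2 + 0.7071·e_1 = (-1.5000, -1.5000).
‖u_2‖ = 2.1213, so e_2 = (-0.7071, -0.7071).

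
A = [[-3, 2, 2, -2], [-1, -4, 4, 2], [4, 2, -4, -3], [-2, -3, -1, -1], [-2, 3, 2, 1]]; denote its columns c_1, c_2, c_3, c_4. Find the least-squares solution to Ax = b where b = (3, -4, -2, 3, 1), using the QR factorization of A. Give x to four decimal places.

x = (-1.5496, 0.2398, -1.1014, 0.0741)

c_1 = (-3, -1, 4, -2, -2); ‖c_1‖ = 5.8310, so q_1 = (-0.5145, -0.1715, 0.6860, -0.3430, -0.3430).
q_1·c_2 = (-0.5145)·2 + (-0.1715)·(-4) + 0.6860·2 + (-0.3430)·(-3) + (-0.3430)·3 = 1.0290.
u_2 = c_2 − 1.0290·q_1 = (2.5294, -3.8235, 1.2941, -2.6471, 3.3529).
‖u_2‖ = 6.3985, so q_2 = (0.3953, -0.5976, 0.2023, -0.4137, 0.5240).
q_1·c_3 = (-0.5145)·2 + (-0.1715)·4 + 0.6860·(-4) + (-0.3430)·(-1) + (-0.3430)·2 = -4.8020; q_2·c_3 = 0.3953·2 + (-0.5976)·4 + 0.2023·(-4) + (-0.4137)·(-1) + 0.5240·2 = -0.9469.
u_3 = c_3 + 4.8020·q_1 + 0.9469·q_2 = (-0.0963, 2.6106, -0.5144, -3.0388, 0.8491).
‖u_3‖ = 4.1285, so q_3 = (-0.0233, 0.6323, -0.1246, -0.7361, 0.2057).
q_1·c_4 = (-0.5145)·(-2) + (-0.1715)·2 + 0.6860·(-3) + (-0.3430)·(-1) + (-0.3430)·1 = -1.3720; q_2·c_4 = 0.3953·(-2) + (-0.5976)·2 + 0.2023·(-3) + (-0.4137)·(-1) + 0.5240·1 = -1.6548; q_3·c_4 = (-0.0233)·(-2) + 0.6323·2 + (-0.1246)·(-3) + (-0.7361)·(-1) + 0.2057·1 = 2.6268.
u_4 = c_4 + 1.3720·q_1 + 1.6548·q_2 − 2.6268·q_3 = (-1.9905, -0.8852, -1.3969, -0.2217, 0.8563).
‖u_4‖ = 2.7348, so q_4 = (-0.7278, -0.3237, -0.5108, -0.0811, 0.3131).
Qᵀb = (-3.6015, 2.4546, -4.3526, 0.2027).
Back-substitute: x_4 = 0.2027/2.7348 = 0.0741.
x_3 = (-4.3526 − 2.6268·0.0741)/4.1285 = -1.1014.
x_2 = (2.4546 + 0.9469·(-1.1014) + 1.6548·0.0741)/6.3985 = 0.2398.
x_1 = (-3.6015 − 1.0290·0.2398 + 4.8020·(-1.1014) + 1.3720·0.0741)/5.8310 = -1.5496.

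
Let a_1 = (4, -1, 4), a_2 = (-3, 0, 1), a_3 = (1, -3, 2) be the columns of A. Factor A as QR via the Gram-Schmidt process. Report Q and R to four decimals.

Q = [[0.6963, -0.7151, -0.0613], [-0.1741, -0.0854, -0.9810], [0.6963, 0.6938, -0.1839]], R = [[5.7446, -1.3926, 2.6112], [0.0000, 2.8391, 0.9286], [0.0000, 0.0000, 2.5139]]

e_1 = a_1/‖a_1‖ = (4, -1, 4)/5.7446 = (0.6963, -0.1741, 0.6963).
r_{12} = e_1·a_2 = -1.3926.
u_2 = a_2 + 1.3926·e_1 = (-2.0303, -0.2424, 1.9697).
‖u_2‖ = 2.8391, so e_2 = (-0.7151, -0.0854, 0.6938).
r_{13} = e_1·a_3 = 2.6112; r_{23} = e_2·a_3 = 0.9286.
u_3 = a_3 − 2.6112·e_1 − 0.9286·e_2 = (-0.1541, -2.4662, -0.4624).
‖u_3‖ = 2.5139, so e_3 = (-0.0613, -0.9810, -0.1839).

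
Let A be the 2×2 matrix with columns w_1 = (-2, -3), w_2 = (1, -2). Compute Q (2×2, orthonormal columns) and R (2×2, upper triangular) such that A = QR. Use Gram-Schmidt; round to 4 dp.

w_1 = (-2, -3); ‖w_1‖ = 3.6056, so q_1 = (-0.5547, -0.8321).
q_1·w_2 = (-0.5547)·1 + (-0.8321)·(-2) = 1.1094.
u_2 = w_2 − 1.1094·q_1 = (1.6154, -1.0769).
‖u_2‖ = 1.9415, so q_2 = (0.8321, -0.5547).

Q = [[-0.5547, 0.8321], [-0.8321, -0.5547]], R = [[3.6056, 1.1094], [0.0000, 1.9415]]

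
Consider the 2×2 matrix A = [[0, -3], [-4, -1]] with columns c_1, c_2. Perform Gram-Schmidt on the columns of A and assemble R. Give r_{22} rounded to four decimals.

r_{22} = 3.0000

c_1 = (0, -4); ‖c_1‖ = 4.0000, so e_1 = (0.0000, -1.0000).
e_1·c_2 = 0.0000·(-3) + (-1.0000)·(-1) = 1.0000.
u_2 = c_2 − 1.0000·e_1 = (-3.0000, 0.0000).
r_{22} = ‖u_2‖ = 3.0000.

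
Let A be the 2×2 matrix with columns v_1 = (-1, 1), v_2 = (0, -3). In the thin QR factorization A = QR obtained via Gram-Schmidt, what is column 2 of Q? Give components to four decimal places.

v_1 = (-1, 1); ‖v_1‖ = 1.4142, so e_1 = (-0.7071, 0.7071).
e_1·v_2 = (-0.7071)·0 + 0.7071·(-3) = -2.1213.
u_2 = v_2 + 2.1213·e_1 = (-1.5000, -1.5000).
‖u_2‖ = 2.1213, so e_2 = (-0.7071, -0.7071).

e_2 = (-0.7071, -0.7071)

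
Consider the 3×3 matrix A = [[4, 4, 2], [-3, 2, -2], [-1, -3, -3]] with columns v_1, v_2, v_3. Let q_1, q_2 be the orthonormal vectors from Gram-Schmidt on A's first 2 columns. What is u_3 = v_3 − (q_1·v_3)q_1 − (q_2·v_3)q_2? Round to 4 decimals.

u_3 = (-1.0154, -0.7385, -1.8462)

v_1 = (4, -3, -1); ‖v_1‖ = 5.0990, so q_1 = (0.7845, -0.5883, -0.1961).
q_1·v_2 = 0.7845·4 + (-0.5883)·2 + (-0.1961)·(-3) = 2.5495.
u_2 = v_2 − 2.5495·q_1 = (2.0000, 3.5000, -2.5000).
‖u_2‖ = 4.7434, so q_2 = (0.4216, 0.7379, -0.5270).
q_1·v_3 = 0.7845·2 + (-0.5883)·(-2) + (-0.1961)·(-3) = 3.3340; q_2·v_3 = 0.4216·2 + 0.7379·(-2) + (-0.5270)·(-3) = 0.9487.
u_3 = v_3 − 3.3340·q_1 − 0.9487·q_2 = (-1.0154, -0.7385, -1.8462).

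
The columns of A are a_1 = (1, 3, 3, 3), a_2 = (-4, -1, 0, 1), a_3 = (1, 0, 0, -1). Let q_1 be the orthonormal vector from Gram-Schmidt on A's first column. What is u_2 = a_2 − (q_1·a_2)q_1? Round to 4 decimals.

u_2 = (-3.8571, -0.5714, 0.4286, 1.4286)

a_1 = (1, 3, 3, 3); ‖a_1‖ = 5.2915, so q_1 = (0.1890, 0.5669, 0.5669, 0.5669).
q_1·a_2 = 0.1890·(-4) + 0.5669·(-1) + 0.5669·0 + 0.5669·1 = -0.7559.
u_2 = a_2 + 0.7559·q_1 = (-3.8571, -0.5714, 0.4286, 1.4286).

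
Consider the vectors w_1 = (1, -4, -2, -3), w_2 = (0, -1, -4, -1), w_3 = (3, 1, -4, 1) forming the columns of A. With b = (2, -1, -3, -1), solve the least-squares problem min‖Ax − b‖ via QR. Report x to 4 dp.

x = (0.4162, 0.0301, 0.5153)

w_1 = (1, -4, -2, -3); ‖w_1‖ = 5.4772, so q_1 = (0.1826, -0.7303, -0.3651, -0.5477).
q_1·w_2 = 0.1826·0 + (-0.7303)·(-1) + (-0.3651)·(-4) + (-0.5477)·(-1) = 2.7386.
u_2 = w_2 − 2.7386·q_1 = (-0.5000, 1.0000, -3.0000, 0.5000).
‖u_2‖ = 3.2404, so q_2 = (-0.1543, 0.3086, -0.9258, 0.1543).
q_1·w_3 = 0.1826·3 + (-0.7303)·1 + (-0.3651)·(-4) + (-0.5477)·1 = 0.7303; q_2·w_3 = (-0.1543)·3 + 0.3086·1 + (-0.9258)·(-4) + 0.1543·1 = 3.7033.
u_3 = w_3 − 0.7303·q_1 − 3.7033·q_2 = (3.4381, 0.3905, -0.3048, 0.8286).
‖u_3‖ = 3.5710, so q_3 = (0.9628, 0.1093, -0.0853, 0.2320).
Qᵀb = (2.7386, 2.0059, 1.8402).
Back-substitute: x_3 = 1.8402/3.5710 = 0.5153.
x_2 = (2.0059 − 3.7033·0.5153)/3.2404 = 0.0301.
x_1 = (2.7386 − 2.7386·0.0301 − 0.7303·0.5153)/5.4772 = 0.4162.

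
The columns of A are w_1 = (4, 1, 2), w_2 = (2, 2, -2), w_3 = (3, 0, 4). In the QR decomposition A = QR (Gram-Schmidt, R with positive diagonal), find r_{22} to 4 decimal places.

q_1 = w_1/‖w_1‖ = (4, 1, 2)/4.5826 = (0.8729, 0.2182, 0.4364).
r_{12} = q_1·w_2 = 1.3093.
u_2 = w_2 − 1.3093·q_1 = (0.8571, 1.7143, -2.5714).
r_{22} = ‖u_2‖ = 3.2071.

r_{22} = 3.2071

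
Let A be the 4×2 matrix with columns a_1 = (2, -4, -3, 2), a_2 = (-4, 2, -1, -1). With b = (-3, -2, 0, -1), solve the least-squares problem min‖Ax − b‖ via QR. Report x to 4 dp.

e_1 = a_1/‖a_1‖ = (2, -4, -3, 2)/5.7446 = (0.3482, -0.6963, -0.5222, 0.3482).
r_{12} = e_1·a_2 = -2.6112.
u_2 = a_2 + 2.6112·e_1 = (-3.0909, 0.1818, -2.3636, -0.0909).
‖u_2‖ = 3.8964, so e_2 = (-0.7933, 0.0467, -0.6066, -0.0233).
Qᵀb = (0.0000, 2.3098).
Back-substitute: x_2 = 2.3098/3.8964 = 0.5928.
x_1 = (0.0000 + 2.6112·0.5928)/5.7446 = 0.2695.

x = (0.2695, 0.5928)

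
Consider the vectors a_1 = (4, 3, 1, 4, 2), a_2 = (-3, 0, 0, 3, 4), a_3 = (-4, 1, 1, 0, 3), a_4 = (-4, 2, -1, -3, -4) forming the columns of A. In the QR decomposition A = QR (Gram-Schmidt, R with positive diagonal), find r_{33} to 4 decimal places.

r_{33} = 2.6427

q_1 = a_1/‖a_1‖ = (4, 3, 1, 4, 2)/6.7823 = (0.5898, 0.4423, 0.1474, 0.5898, 0.2949).
r_{12} = q_1·a_2 = 1.1795.
u_2 = a_2 − 1.1795·q_1 = (-3.6957, -0.5217, -0.1739, 2.3043, 3.6522).
‖u_2‖ = 5.7104, so q_2 = (-0.6472, -0.0914, -0.0305, 0.4035, 0.6396).
r_{13} = q_1·a_3 = -0.8847; r_{23} = q_2·a_3 = 4.3856.
u_3 = a_3 + 0.8847·q_1 − 4.3856·q_2 = (-0.6400, 1.7920, 1.2640, -1.2480, 0.4560).
r_{33} = ‖u_3‖ = 2.6427.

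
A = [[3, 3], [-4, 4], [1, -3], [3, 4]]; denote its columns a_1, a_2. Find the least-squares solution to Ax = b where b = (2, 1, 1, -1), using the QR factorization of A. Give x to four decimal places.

x = (-0.0034, 0.0601)

e_1 = a_1/‖a_1‖ = (3, -4, 1, 3)/5.9161 = (0.5071, -0.6761, 0.1690, 0.5071).
r_{12} = e_1·a_2 = 0.3381.
u_2 = a_2 − 0.3381·e_1 = (2.8286, 4.2286, -3.0571, 3.8286).
‖u_2‖ = 7.0630, so e_2 = (0.4005, 0.5987, -0.4328, 0.5421).
Qᵀb = (0.0000, 0.4247).
Back-substitute: x_2 = 0.4247/7.0630 = 0.0601.
x_1 = (0.0000 − 0.3381·0.0601)/5.9161 = -0.0034.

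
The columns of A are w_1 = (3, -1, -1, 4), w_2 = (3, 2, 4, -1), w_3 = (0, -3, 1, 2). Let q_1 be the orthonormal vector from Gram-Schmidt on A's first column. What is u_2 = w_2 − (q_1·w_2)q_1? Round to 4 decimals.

u_2 = (3.1111, 1.9630, 3.9630, -0.8519)

w_1 = (3, -1, -1, 4); ‖w_1‖ = 5.1962, so q_1 = (0.5774, -0.1925, -0.1925, 0.7698).
q_1·w_2 = 0.5774·3 + (-0.1925)·2 + (-0.1925)·4 + 0.7698·(-1) = -0.1925.
u_2 = w_2 + 0.1925·q_1 = (3.1111, 1.9630, 3.9630, -0.8519).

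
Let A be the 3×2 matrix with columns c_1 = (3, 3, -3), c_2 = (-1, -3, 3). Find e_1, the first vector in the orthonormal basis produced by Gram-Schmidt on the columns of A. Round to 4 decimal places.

c_1 = (3, 3, -3); ‖c_1‖ = 5.1962, so e_1 = (0.5774, 0.5774, -0.5774).

e_1 = (0.5774, 0.5774, -0.5774)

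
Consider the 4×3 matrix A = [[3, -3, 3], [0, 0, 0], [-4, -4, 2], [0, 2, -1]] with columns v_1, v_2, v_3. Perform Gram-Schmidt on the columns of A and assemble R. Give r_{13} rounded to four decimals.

r_{13} = 0.2000

e_1 = v_1/‖v_1‖ = (3, 0, -4, 0)/5.0000 = (0.6000, 0.0000, -0.8000, 0.0000).
r_{13} = e_1·v_3 = 0.2000.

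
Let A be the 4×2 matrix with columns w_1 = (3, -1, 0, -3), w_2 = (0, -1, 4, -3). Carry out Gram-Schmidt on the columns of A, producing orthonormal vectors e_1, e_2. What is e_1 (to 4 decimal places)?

w_1 = (3, -1, 0, -3); ‖w_1‖ = 4.3589, so e_1 = (0.6882, -0.2294, 0.0000, -0.6882).

e_1 = (0.6882, -0.2294, 0.0000, -0.6882)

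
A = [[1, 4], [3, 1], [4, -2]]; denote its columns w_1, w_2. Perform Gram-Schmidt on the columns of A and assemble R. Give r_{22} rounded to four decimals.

w_1 = (1, 3, 4); ‖w_1‖ = 5.0990, so q_1 = (0.1961, 0.5883, 0.7845).
q_1·w_2 = 0.1961·4 + 0.5883·1 + 0.7845·(-2) = -0.1961.
u_2 = w_2 + 0.1961·q_1 = (4.0385, 1.1154, -1.8462).
r_{22} = ‖u_2‖ = 4.5784.

r_{22} = 4.5784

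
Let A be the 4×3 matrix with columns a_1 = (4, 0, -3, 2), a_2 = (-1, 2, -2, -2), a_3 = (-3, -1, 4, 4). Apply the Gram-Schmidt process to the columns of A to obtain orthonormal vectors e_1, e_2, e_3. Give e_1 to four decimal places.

a_1 = (4, 0, -3, 2); ‖a_1‖ = 5.3852, so e_1 = (0.7428, 0.0000, -0.5571, 0.3714).

e_1 = (0.7428, 0.0000, -0.5571, 0.3714)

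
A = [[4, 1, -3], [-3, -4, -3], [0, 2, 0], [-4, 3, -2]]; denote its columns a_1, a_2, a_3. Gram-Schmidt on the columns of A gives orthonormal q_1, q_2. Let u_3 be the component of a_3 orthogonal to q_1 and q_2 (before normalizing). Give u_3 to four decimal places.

u_3 = (-3.5395, -2.3196, -0.1697, -1.7998)

q_1 = a_1/‖a_1‖ = (4, -3, 0, -4)/6.4031 = (0.6247, -0.4685, 0.0000, -0.6247).
r_{12} = q_1·a_2 = 0.6247.
u_2 = a_2 − 0.6247·q_1 = (0.6098, -3.7073, 2.0000, 3.3902).
‖u_2‖ = 5.4415, so q_2 = (0.1121, -0.6813, 0.3675, 0.6230).
r_{13} = q_1·a_3 = 0.7809; r_{23} = q_2·a_3 = 0.4617.
u_3 = a_3 − 0.7809·q_1 − 0.4617·q_2 = (-3.5395, -2.3196, -0.1697, -1.7998).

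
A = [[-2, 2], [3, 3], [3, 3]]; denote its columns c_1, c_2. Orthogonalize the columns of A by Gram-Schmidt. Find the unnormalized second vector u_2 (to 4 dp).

e_1 = c_1/‖c_1‖ = (-2, 3, 3)/4.6904 = (-0.4264, 0.6396, 0.6396).
r_{12} = e_1·c_2 = 2.9848.
u_2 = c_2 − 2.9848·e_1 = (3.2727, 1.0909, 1.0909).

u_2 = (3.2727, 1.0909, 1.0909)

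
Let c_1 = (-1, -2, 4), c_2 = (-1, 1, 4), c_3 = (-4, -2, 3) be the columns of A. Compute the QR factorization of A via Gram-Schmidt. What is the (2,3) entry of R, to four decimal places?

r_{23} = -0.1059

c_1 = (-1, -2, 4); ‖c_1‖ = 4.5826, so e_1 = (-0.2182, -0.4364, 0.8729).
e_1·c_2 = (-0.2182)·(-1) + (-0.4364)·1 + 0.8729·4 = 3.2733.
u_2 = c_2 − 3.2733·e_1 = (-0.2857, 2.4286, 1.1429).
‖u_2‖ = 2.6992, so e_2 = (-0.1059, 0.8997, 0.4234).
r_{23} = e_2·c_3 = -0.1059.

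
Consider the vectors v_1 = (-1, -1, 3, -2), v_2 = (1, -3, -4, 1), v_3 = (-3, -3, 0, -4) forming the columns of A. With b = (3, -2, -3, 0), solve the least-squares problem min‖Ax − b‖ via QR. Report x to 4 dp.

x = (0.4288, 0.9923, -0.3232)

v_1 = (-1, -1, 3, -2); ‖v_1‖ = 3.8730, so q_1 = (-0.2582, -0.2582, 0.7746, -0.5164).
q_1·v_2 = (-0.2582)·1 + (-0.2582)·(-3) + 0.7746·(-4) + (-0.5164)·1 = -3.0984.
u_2 = v_2 + 3.0984·q_1 = (0.2000, -3.8000, -1.6000, -0.6000).
‖u_2‖ = 4.1713, so q_2 = (0.0479, -0.9110, -0.3836, -0.1438).
q_1·v_3 = (-0.2582)·(-3) + (-0.2582)·(-3) + 0.7746·0 + (-0.5164)·(-4) = 3.6148; q_2·v_3 = 0.0479·(-3) + (-0.9110)·(-3) + (-0.3836)·0 + (-0.1438)·(-4) = 3.1645.
u_3 = v_3 − 3.6148·q_1 − 3.1645·q_2 = (-2.2184, 0.8161, -1.5862, -1.6782).
‖u_3‖ = 3.3045, so q_3 = (-0.6713, 0.2470, -0.4800, -0.5078).
Qᵀb = (-2.5820, 3.1165, -1.0679).
Back-substitute: x_3 = -1.0679/3.3045 = -0.3232.
x_2 = (3.1165 − 3.1645·(-0.3232))/4.1713 = 0.9923.
x_1 = (-2.5820 + 3.0984·0.9923 − 3.6148·(-0.3232))/3.8730 = 0.4288.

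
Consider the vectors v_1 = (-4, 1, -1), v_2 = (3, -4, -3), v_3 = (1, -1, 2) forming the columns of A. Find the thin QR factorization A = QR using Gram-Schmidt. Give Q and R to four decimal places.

Q = [[-0.9428, 0.0224, -0.3326], [0.2357, -0.6607, -0.7127], [-0.2357, -0.7503, 0.6176]], R = [[4.2426, -3.0641, -1.6499], [0.0000, 4.9610, -0.8175], [0.0000, 0.0000, 1.6154]]

v_1 = (-4, 1, -1); ‖v_1‖ = 4.2426, so e_1 = (-0.9428, 0.2357, -0.2357).
e_1·v_2 = (-0.9428)·3 + 0.2357·(-4) + (-0.2357)·(-3) = -3.0641.
u_2 = v_2 + 3.0641·e_1 = (0.1111, -3.2778, -3.7222).
‖u_2‖ = 4.9610, so e_2 = (0.0224, -0.6607, -0.7503).
e_1·v_3 = (-0.9428)·1 + 0.2357·(-1) + (-0.2357)·2 = -1.6499; e_2·v_3 = 0.0224·1 + (-0.6607)·(-1) + (-0.7503)·2 = -0.8175.
u_3 = v_3 + 1.6499·e_1 + 0.8175·e_2 = (-0.5372, -1.1512, 0.9977).
‖u_3‖ = 1.6154, so e_3 = (-0.3326, -0.7127, 0.6176).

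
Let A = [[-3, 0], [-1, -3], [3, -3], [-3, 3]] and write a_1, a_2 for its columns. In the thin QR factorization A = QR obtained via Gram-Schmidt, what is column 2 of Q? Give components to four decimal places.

q_2 = (-0.3691, -0.8119, -0.3198, 0.3198)

a_1 = (-3, -1, 3, -3); ‖a_1‖ = 5.2915, so q_1 = (-0.5669, -0.1890, 0.5669, -0.5669).
q_1·a_2 = (-0.5669)·0 + (-0.1890)·(-3) + 0.5669·(-3) + (-0.5669)·3 = -2.8347.
u_2 = a_2 + 2.8347·q_1 = (-1.6071, -3.5357, -1.3929, 1.3929).
‖u_2‖ = 4.3548, so q_2 = (-0.3691, -0.8119, -0.3198, 0.3198).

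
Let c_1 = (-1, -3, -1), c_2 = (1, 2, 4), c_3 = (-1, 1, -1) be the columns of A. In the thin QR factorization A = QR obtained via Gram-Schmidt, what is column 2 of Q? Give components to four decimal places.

e_2 = (0.0000, -0.3162, 0.9487)

c_1 = (-1, -3, -1); ‖c_1‖ = 3.3166, so e_1 = (-0.3015, -0.9045, -0.3015).
e_1·c_2 = (-0.3015)·1 + (-0.9045)·2 + (-0.3015)·4 = -3.3166.
u_2 = c_2 + 3.3166·e_1 = (0.0000, -1.0000, 3.0000).
‖u_2‖ = 3.1623, so e_2 = (0.0000, -0.3162, 0.9487).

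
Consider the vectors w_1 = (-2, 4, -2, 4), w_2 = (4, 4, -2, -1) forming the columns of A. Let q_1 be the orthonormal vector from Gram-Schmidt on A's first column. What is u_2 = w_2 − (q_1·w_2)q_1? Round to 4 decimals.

u_2 = (4.4000, 3.2000, -1.6000, -1.8000)

q_1 = w_1/‖w_1‖ = (-2, 4, -2, 4)/6.3246 = (-0.3162, 0.6325, -0.3162, 0.6325).
r_{12} = q_1·w_2 = 1.2649.
u_2 = w_2 − 1.2649·q_1 = (4.4000, 3.2000, -1.6000, -1.8000).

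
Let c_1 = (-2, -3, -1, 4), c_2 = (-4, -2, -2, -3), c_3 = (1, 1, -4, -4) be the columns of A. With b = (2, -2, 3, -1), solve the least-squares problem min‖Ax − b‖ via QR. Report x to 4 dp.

x = (-0.4399, 0.0416, -0.4724)

c_1 = (-2, -3, -1, 4); ‖c_1‖ = 5.4772, so e_1 = (-0.3651, -0.5477, -0.1826, 0.7303).
e_1·c_2 = (-0.3651)·(-4) + (-0.5477)·(-2) + (-0.1826)·(-2) + 0.7303·(-3) = 0.7303.
u_2 = c_2 − 0.7303·e_1 = (-3.7333, -1.6000, -1.8667, -3.5333).
‖u_2‖ = 5.6980, so e_2 = (-0.6552, -0.2808, -0.3276, -0.6201).
e_1·c_3 = (-0.3651)·1 + (-0.5477)·1 + (-0.1826)·(-4) + 0.7303·(-4) = -3.1038; e_2·c_3 = (-0.6552)·1 + (-0.2808)·1 + (-0.3276)·(-4) + (-0.6201)·(-4) = 2.8548.
u_3 = c_3 + 3.1038·e_1 − 2.8548·e_2 = (1.7372, 0.1016, -3.6314, 0.0370).
‖u_3‖ = 4.0270, so e_3 = (0.4314, 0.0252, -0.9018, 0.0092).
Qᵀb = (-0.9129, -1.1115, -1.9022).
Back-substitute: x_3 = -1.9022/4.0270 = -0.4724.
x_2 = (-1.1115 − 2.8548·(-0.4724))/5.6980 = 0.0416.
x_1 = (-0.9129 − 0.7303·0.0416 + 3.1038·(-0.4724))/5.4772 = -0.4399.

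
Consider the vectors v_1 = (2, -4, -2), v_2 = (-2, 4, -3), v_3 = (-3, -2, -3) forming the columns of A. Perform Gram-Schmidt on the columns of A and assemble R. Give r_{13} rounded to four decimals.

r_{13} = 1.6330

e_1 = v_1/‖v_1‖ = (2, -4, -2)/4.8990 = (0.4082, -0.8165, -0.4082).
r_{13} = e_1·v_3 = 1.6330.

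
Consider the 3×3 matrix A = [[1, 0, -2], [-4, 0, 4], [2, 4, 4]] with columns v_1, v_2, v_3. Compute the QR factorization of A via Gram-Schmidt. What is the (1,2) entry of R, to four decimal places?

r_{12} = 1.7457

q_1 = v_1/‖v_1‖ = (1, -4, 2)/4.5826 = (0.2182, -0.8729, 0.4364).
r_{12} = q_1·v_2 = 1.7457.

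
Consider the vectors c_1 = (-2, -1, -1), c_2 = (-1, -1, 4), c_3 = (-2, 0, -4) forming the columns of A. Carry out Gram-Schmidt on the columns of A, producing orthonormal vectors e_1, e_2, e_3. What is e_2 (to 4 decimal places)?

c_1 = (-2, -1, -1); ‖c_1‖ = 2.4495, so e_1 = (-0.8165, -0.4082, -0.4082).
e_1·c_2 = (-0.8165)·(-1) + (-0.4082)·(-1) + (-0.4082)·4 = -0.4082.
u_2 = c_2 + 0.4082·e_1 = (-1.3333, -1.1667, 3.8333).
‖u_2‖ = 4.2230, so e_2 = (-0.3157, -0.2763, 0.9077).

e_2 = (-0.3157, -0.2763, 0.9077)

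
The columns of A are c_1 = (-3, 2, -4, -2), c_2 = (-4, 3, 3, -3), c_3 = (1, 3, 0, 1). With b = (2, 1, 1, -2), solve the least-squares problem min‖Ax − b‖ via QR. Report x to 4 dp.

c_1 = (-3, 2, -4, -2); ‖c_1‖ = 5.7446, so q_1 = (-0.5222, 0.3482, -0.6963, -0.3482).
q_1·c_2 = (-0.5222)·(-4) + 0.3482·3 + (-0.6963)·3 + (-0.3482)·(-3) = 2.0889.
u_2 = c_2 − 2.0889·q_1 = (-2.9091, 2.2727, 4.4545, -2.2727).
‖u_2‖ = 6.2158, so q_2 = (-0.4680, 0.3656, 0.7166, -0.3656).
q_1·c_3 = (-0.5222)·1 + 0.3482·3 + (-0.6963)·0 + (-0.3482)·1 = 0.1741; q_2·c_3 = (-0.4680)·1 + 0.3656·3 + 0.7166·0 + (-0.3656)·1 = 0.2633.
u_3 = c_3 − 0.1741·q_1 − 0.2633·q_2 = (1.2141, 2.8431, -0.0675, 1.1569).
‖u_3‖ = 3.3016, so q_3 = (0.3677, 0.8611, -0.0204, 0.3504).
Qᵀb = (-0.6963, 0.8775, 0.8754).
Back-substitute: x_3 = 0.8754/3.3016 = 0.2651.
x_2 = (0.8775 − 0.2633·0.2651)/6.2158 = 0.1299.
x_1 = (-0.6963 − 2.0889·0.1299 − 0.1741·0.2651)/5.7446 = -0.1765.

x = (-0.1765, 0.1299, 0.2651)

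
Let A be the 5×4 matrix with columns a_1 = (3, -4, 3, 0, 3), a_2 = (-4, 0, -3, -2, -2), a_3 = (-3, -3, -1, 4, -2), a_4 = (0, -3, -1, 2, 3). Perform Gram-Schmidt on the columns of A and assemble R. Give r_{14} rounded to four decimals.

e_1 = a_1/‖a_1‖ = (3, -4, 3, 0, 3)/6.5574 = (0.4575, -0.6100, 0.4575, 0.0000, 0.4575).
r_{14} = e_1·a_4 = 2.7450.

r_{14} = 2.7450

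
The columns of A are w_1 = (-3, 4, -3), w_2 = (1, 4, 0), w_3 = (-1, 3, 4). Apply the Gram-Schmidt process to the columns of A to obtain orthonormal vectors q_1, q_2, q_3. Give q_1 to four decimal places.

w_1 = (-3, 4, -3); ‖w_1‖ = 5.8310, so q_1 = (-0.5145, 0.6860, -0.5145).

q_1 = (-0.5145, 0.6860, -0.5145)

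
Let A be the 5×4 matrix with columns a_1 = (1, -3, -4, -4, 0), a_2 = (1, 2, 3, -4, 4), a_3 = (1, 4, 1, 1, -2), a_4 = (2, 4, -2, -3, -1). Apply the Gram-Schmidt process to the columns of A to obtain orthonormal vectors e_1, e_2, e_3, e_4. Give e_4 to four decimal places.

e_4 = (-0.4043, 0.4556, -0.6042, 0.1613, 0.4877)

a_1 = (1, -3, -4, -4, 0); ‖a_1‖ = 6.4807, so e_1 = (0.1543, -0.4629, -0.6172, -0.6172, 0.0000).
e_1·a_2 = 0.1543·1 + (-0.4629)·2 + (-0.6172)·3 + (-0.6172)·(-4) + 0.0000·4 = -0.1543.
u_2 = a_2 + 0.1543·e_1 = (1.0238, 1.9286, 2.9048, -4.0952, 4.0000).
‖u_2‖ = 6.7806, so e_2 = (0.1510, 0.2844, 0.4284, -0.6040, 0.5899).
e_1·a_3 = 0.1543·1 + (-0.4629)·4 + (-0.6172)·1 + (-0.6172)·1 + 0.0000·(-2) = -2.9318; e_2·a_3 = 0.1510·1 + 0.2844·4 + 0.4284·1 + (-0.6040)·1 + 0.5899·(-2) = -0.0667.
u_3 = a_3 + 2.9318·e_1 + 0.0667·e_2 = (1.4625, 2.6618, -0.7809, -0.8498, -1.9606).
‖u_3‖ = 3.7948, so e_3 = (0.3854, 0.7014, -0.2058, -0.2239, -0.5167).
e_1·a_4 = 0.1543·2 + (-0.4629)·4 + (-0.6172)·(-2) + (-0.6172)·(-3) + 0.0000·(-1) = 1.5430; e_2·a_4 = 0.1510·2 + 0.2844·4 + 0.4284·(-2) + (-0.6040)·(-3) + 0.5899·(-1) = 1.8049; e_3·a_4 = 0.3854·2 + 0.7014·4 + (-0.2058)·(-2) + (-0.2239)·(-3) + (-0.5167)·(-1) = 5.1767.
u_4 = a_4 − 1.5430·e_1 − 1.8049·e_2 − 5.1767·e_3 = (-0.5056, 0.5698, -0.7555, 0.2017, 0.6099).
‖u_4‖ = 1.2505, so e_4 = (-0.4043, 0.4556, -0.6042, 0.1613, 0.4877).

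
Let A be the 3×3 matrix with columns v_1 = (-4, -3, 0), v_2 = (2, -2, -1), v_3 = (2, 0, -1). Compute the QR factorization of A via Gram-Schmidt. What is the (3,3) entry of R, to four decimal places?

r_{33} = 0.5381

e_1 = v_1/‖v_1‖ = (-4, -3, 0)/5.0000 = (-0.8000, -0.6000, 0.0000).
r_{12} = e_1·v_2 = -0.4000.
u_2 = v_2 + 0.4000·e_1 = (1.6800, -2.2400, -1.0000).
‖u_2‖ = 2.9732, so e_2 = (0.5650, -0.7534, -0.3363).
r_{13} = e_1·v_3 = -1.6000; r_{23} = e_2·v_3 = 1.4664.
u_3 = v_3 + 1.6000·e_1 − 1.4664·e_2 = (-0.1086, 0.1448, -0.5068).
r_{33} = ‖u_3‖ = 0.5381.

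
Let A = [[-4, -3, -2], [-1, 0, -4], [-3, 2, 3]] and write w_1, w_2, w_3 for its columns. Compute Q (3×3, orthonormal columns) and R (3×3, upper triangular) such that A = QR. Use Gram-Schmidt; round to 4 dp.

Q = [[-0.7845, -0.6094, 0.1151], [-0.1961, 0.0677, -0.9782], [-0.5883, 0.7900, 0.1726]], R = [[5.0990, 1.1767, 0.5883], [0.0000, 3.4081, 3.3179], [0.0000, 0.0000, 4.2007]]

w_1 = (-4, -1, -3); ‖w_1‖ = 5.0990, so q_1 = (-0.7845, -0.1961, -0.5883).
q_1·w_2 = (-0.7845)·(-3) + (-0.1961)·0 + (-0.5883)·2 = 1.1767.
u_2 = w_2 − 1.1767·q_1 = (-2.0769, 0.2308, 2.6923).
‖u_2‖ = 3.4081, so q_2 = (-0.6094, 0.0677, 0.7900).
q_1·w_3 = (-0.7845)·(-2) + (-0.1961)·(-4) + (-0.5883)·3 = 0.5883; q_2·w_3 = (-0.6094)·(-2) + 0.0677·(-4) + 0.7900·3 = 3.3179.
u_3 = w_3 − 0.5883·q_1 − 3.3179·q_2 = (0.4834, -4.1093, 0.7252).
‖u_3‖ = 4.2007, so q_3 = (0.1151, -0.9782, 0.1726).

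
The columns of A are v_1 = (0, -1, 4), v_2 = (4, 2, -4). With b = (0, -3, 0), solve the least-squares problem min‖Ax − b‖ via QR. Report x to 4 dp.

v_1 = (0, -1, 4); ‖v_1‖ = 4.1231, so q_1 = (0.0000, -0.2425, 0.9701).
q_1·v_2 = 0.0000·4 + (-0.2425)·2 + 0.9701·(-4) = -4.3656.
u_2 = v_2 + 4.3656·q_1 = (4.0000, 0.9412, 0.2353).
‖u_2‖ = 4.1160, so q_2 = (0.9718, 0.2287, 0.0572).
Qᵀb = (0.7276, -0.6860).
Back-substitute: x_2 = -0.6860/4.1160 = -0.1667.
x_1 = (0.7276 + 4.3656·(-0.1667))/4.1231 = 0.0000.

x = (0.0000, -0.1667)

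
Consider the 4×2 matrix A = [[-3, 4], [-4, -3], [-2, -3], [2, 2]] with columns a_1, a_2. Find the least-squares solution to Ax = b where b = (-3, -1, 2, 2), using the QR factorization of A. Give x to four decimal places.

a_1 = (-3, -4, -2, 2); ‖a_1‖ = 5.7446, so q_1 = (-0.5222, -0.6963, -0.3482, 0.3482).
q_1·a_2 = (-0.5222)·4 + (-0.6963)·(-3) + (-0.3482)·(-3) + 0.3482·2 = 1.7408.
u_2 = a_2 − 1.7408·q_1 = (4.9091, -1.7879, -2.3939, 1.3939).
‖u_2‖ = 5.9135, so q_2 = (0.8301, -0.3023, -0.4048, 0.2357).
Qᵀb = (2.2630, -2.5263).
Back-substitute: x_2 = -2.5263/5.9135 = -0.4272.
x_1 = (2.2630 − 1.7408·(-0.4272))/5.7446 = 0.5234.

x = (0.5234, -0.4272)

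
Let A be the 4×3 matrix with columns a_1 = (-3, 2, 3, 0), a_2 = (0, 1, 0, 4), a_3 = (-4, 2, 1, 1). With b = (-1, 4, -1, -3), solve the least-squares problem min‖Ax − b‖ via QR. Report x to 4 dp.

e_1 = a_1/‖a_1‖ = (-3, 2, 3, 0)/4.6904 = (-0.6396, 0.4264, 0.6396, 0.0000).
r_{12} = e_1·a_2 = 0.4264.
u_2 = a_2 − 0.4264·e_1 = (0.2727, 0.8182, -0.2727, 4.0000).
‖u_2‖ = 4.1010, so e_2 = (0.0665, 0.1995, -0.0665, 0.9754).
r_{13} = e_1·a_3 = 4.0508; r_{23} = e_2·a_3 = 1.0419.
u_3 = a_3 − 4.0508·e_1 − 1.0419·e_2 = (-1.4784, 0.0649, -1.5216, -0.0162).
‖u_3‖ = 2.1226, so e_3 = (-0.6965, 0.0306, -0.7169, -0.0076).
Qᵀb = (1.7056, -2.1281, 1.5585).
Back-substitute: x_3 = 1.5585/2.1226 = 0.7343.
x_2 = (-2.1281 − 1.0419·0.7343)/4.1010 = -0.7055.
x_1 = (1.7056 − 0.4264·(-0.7055) − 4.0508·0.7343)/4.6904 = -0.2064.

x = (-0.2064, -0.7055, 0.7343)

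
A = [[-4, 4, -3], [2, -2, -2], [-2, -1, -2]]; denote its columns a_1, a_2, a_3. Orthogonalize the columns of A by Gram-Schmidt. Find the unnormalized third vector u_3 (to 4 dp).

a_1 = (-4, 2, -2); ‖a_1‖ = 4.8990, so e_1 = (-0.8165, 0.4082, -0.4082).
e_1·a_2 = (-0.8165)·4 + 0.4082·(-2) + (-0.4082)·(-1) = -3.6742.
u_2 = a_2 + 3.6742·e_1 = (1.0000, -0.5000, -2.5000).
‖u_2‖ = 2.7386, so e_2 = (0.3651, -0.1826, -0.9129).
e_1·a_3 = (-0.8165)·(-3) + 0.4082·(-2) + (-0.4082)·(-2) = 2.4495; e_2·a_3 = 0.3651·(-3) + (-0.1826)·(-2) + (-0.9129)·(-2) = 1.0954.
u_3 = a_3 − 2.4495·e_1 − 1.0954·e_2 = (-1.4000, -2.8000, 0.0000).

u_3 = (-1.4000, -2.8000, 0.0000)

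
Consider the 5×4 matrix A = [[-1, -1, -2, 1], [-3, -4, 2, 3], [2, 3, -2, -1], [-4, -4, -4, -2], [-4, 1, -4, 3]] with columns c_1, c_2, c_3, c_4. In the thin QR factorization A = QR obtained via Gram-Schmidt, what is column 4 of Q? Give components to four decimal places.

e_4 = (0.8141, 0.3652, 0.2530, -0.3734, 0.0224)

e_1 = c_1/‖c_1‖ = (-1, -3, 2, -4, -4)/6.7823 = (-0.1474, -0.4423, 0.2949, -0.5898, -0.5898).
r_{12} = e_1·c_2 = 4.5707.
u_2 = c_2 − 4.5707·e_1 = (-0.3261, -1.9783, 1.6522, -1.3043, 3.6957).
‖u_2‖ = 4.7020, so e_2 = (-0.0694, -0.4207, 0.3514, -0.2774, 0.7860).
r_{13} = e_1·c_3 = 3.5386; r_{23} = e_2·c_3 = -3.4398.
u_3 = c_3 − 3.5386·e_1 + 3.4398·e_2 = (-1.7168, 2.1180, -1.8348, -2.8673, 0.7906).
‖u_3‖ = 4.4324, so e_3 = (-0.3873, 0.4778, -0.4140, -0.6469, 0.1784).
r_{14} = e_1·c_4 = -2.3591; r_{24} = e_2·c_4 = 1.2298; r_{34} = e_3·c_4 = 3.2890.
u_4 = c_4 + 2.3591·e_1 − 1.2298·e_2 − 3.2890·e_3 = (2.0114, 0.9023, 0.6250, -0.9225, 0.0555).
‖u_4‖ = 2.4708, so e_4 = (0.8141, 0.3652, 0.2530, -0.3734, 0.0224).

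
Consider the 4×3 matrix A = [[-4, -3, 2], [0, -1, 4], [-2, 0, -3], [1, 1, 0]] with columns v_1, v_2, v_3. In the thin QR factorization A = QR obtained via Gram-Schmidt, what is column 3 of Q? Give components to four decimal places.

e_1 = v_1/‖v_1‖ = (-4, 0, -2, 1)/4.5826 = (-0.8729, 0.0000, -0.4364, 0.2182).
r_{12} = e_1·v_2 = 2.8368.
u_2 = v_2 − 2.8368·e_1 = (-0.5238, -1.0000, 1.2381, 0.3810).
‖u_2‖ = 1.7182, so e_2 = (-0.3049, -0.5820, 0.7206, 0.2217).
r_{13} = e_1·v_3 = -0.4364; r_{23} = e_2·v_3 = -5.0993.
u_3 = v_3 + 0.4364·e_1 + 5.0993·e_2 = (0.0645, 1.0323, 0.4839, 1.2258).
‖u_3‖ = 1.6752, so e_3 = (0.0385, 0.6162, 0.2888, 0.7317).

e_3 = (0.0385, 0.6162, 0.2888, 0.7317)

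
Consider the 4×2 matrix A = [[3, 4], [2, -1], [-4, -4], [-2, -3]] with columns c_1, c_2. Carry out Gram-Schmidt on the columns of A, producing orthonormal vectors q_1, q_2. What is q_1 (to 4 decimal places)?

q_1 = (0.5222, 0.3482, -0.6963, -0.3482)

c_1 = (3, 2, -4, -2); ‖c_1‖ = 5.7446, so q_1 = (0.5222, 0.3482, -0.6963, -0.3482).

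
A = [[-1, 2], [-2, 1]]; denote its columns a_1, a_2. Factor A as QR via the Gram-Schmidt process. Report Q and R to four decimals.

a_1 = (-1, -2); ‖a_1‖ = 2.2361, so e_1 = (-0.4472, -0.8944).
e_1·a_2 = (-0.4472)·2 + (-0.8944)·1 = -1.7889.
u_2 = a_2 + 1.7889·e_1 = (1.2000, -0.6000).
‖u_2‖ = 1.3416, so e_2 = (0.8944, -0.4472).

Q = [[-0.4472, 0.8944], [-0.8944, -0.4472]], R = [[2.2361, -1.7889], [0.0000, 1.3416]]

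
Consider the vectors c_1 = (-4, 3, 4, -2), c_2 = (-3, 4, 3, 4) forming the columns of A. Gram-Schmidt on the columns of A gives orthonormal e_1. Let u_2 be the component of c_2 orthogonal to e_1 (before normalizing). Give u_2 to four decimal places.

e_1 = c_1/‖c_1‖ = (-4, 3, 4, -2)/6.7082 = (-0.5963, 0.4472, 0.5963, -0.2981).
r_{12} = e_1·c_2 = 4.1740.
u_2 = c_2 − 4.1740·e_1 = (-0.5111, 2.1333, 0.5111, 5.2444).

u_2 = (-0.5111, 2.1333, 0.5111, 5.2444)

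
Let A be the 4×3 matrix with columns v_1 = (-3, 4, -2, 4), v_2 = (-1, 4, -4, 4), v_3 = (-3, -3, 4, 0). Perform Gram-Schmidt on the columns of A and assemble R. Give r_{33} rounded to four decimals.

r_{33} = 2.1852

v_1 = (-3, 4, -2, 4); ‖v_1‖ = 6.7082, so q_1 = (-0.4472, 0.5963, -0.2981, 0.5963).
q_1·v_2 = (-0.4472)·(-1) + 0.5963·4 + (-0.2981)·(-4) + 0.5963·4 = 6.4101.
u_2 = v_2 − 6.4101·q_1 = (1.8667, 0.1778, -2.0889, 0.1778).
‖u_2‖ = 2.8127, so q_2 = (0.6637, 0.0632, -0.7427, 0.0632).
q_1·v_3 = (-0.4472)·(-3) + 0.5963·(-3) + (-0.2981)·4 + 0.5963·0 = -1.6398; q_2·v_3 = 0.6637·(-3) + 0.0632·(-3) + (-0.7427)·4 + 0.0632·0 = -5.1513.
u_3 = v_3 + 1.6398·q_1 + 5.1513·q_2 = (-0.3146, -1.6966, -0.3146, 1.3034).
r_{33} = ‖u_3‖ = 2.1852.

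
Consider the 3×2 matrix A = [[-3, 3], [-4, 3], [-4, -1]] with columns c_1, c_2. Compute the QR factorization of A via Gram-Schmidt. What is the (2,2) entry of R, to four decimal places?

r_{22} = 3.4571

q_1 = c_1/‖c_1‖ = (-3, -4, -4)/6.4031 = (-0.4685, -0.6247, -0.6247).
r_{12} = q_1·c_2 = -2.6550.
u_2 = c_2 + 2.6550·q_1 = (1.7561, 1.3415, -2.6585).
r_{22} = ‖u_2‖ = 3.4571.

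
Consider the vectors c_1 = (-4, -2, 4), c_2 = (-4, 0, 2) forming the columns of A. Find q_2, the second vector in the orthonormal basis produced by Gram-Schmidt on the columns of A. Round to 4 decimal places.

q_2 = (-0.6667, 0.6667, -0.3333)

q_1 = c_1/‖c_1‖ = (-4, -2, 4)/6.0000 = (-0.6667, -0.3333, 0.6667).
r_{12} = q_1·c_2 = 4.0000.
u_2 = c_2 − 4.0000·q_1 = (-1.3333, 1.3333, -0.6667).
‖u_2‖ = 2.0000, so q_2 = (-0.6667, 0.6667, -0.3333).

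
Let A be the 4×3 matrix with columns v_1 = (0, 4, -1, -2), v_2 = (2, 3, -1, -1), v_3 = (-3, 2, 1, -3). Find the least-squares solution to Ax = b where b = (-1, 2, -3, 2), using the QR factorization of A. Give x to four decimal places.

e_1 = v_1/‖v_1‖ = (0, 4, -1, -2)/4.5826 = (0.0000, 0.8729, -0.2182, -0.4364).
r_{12} = e_1·v_2 = 3.2733.
u_2 = v_2 − 3.2733·e_1 = (2.0000, 0.1429, -0.2857, 0.4286).
‖u_2‖ = 2.0702, so e_2 = (0.9661, 0.0690, -0.1380, 0.2070).
r_{13} = e_1·v_3 = 2.8368; r_{23} = e_2·v_3 = -3.5193.
u_3 = v_3 − 2.8368·e_1 + 3.5193·e_2 = (0.4000, -0.2333, 1.1333, -1.0333).
‖u_3‖ = 1.6021, so e_3 = (0.2497, -0.1456, 0.7074, -0.6450).
Qᵀb = (1.5275, 0.0000, -3.9532).
Back-substitute: x_3 = -3.9532/1.6021 = -2.4675.
x_2 = (0.0000 + 3.5193·(-2.4675))/2.0702 = -4.1948.
x_1 = (1.5275 − 3.2733·(-4.1948) − 2.8368·(-2.4675))/4.5826 = 4.8571.

x = (4.8571, -4.1948, -2.4675)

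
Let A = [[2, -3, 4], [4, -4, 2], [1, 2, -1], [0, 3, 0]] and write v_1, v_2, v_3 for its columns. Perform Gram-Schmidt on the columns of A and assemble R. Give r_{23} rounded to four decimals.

v_1 = (2, 4, 1, 0); ‖v_1‖ = 4.5826, so e_1 = (0.4364, 0.8729, 0.2182, 0.0000).
e_1·v_2 = 0.4364·(-3) + 0.8729·(-4) + 0.2182·2 + 0.0000·3 = -4.3644.
u_2 = v_2 + 4.3644·e_1 = (-1.0952, -0.1905, 2.9524, 3.0000).
‖u_2‖ = 4.3534, so e_2 = (-0.2516, -0.0438, 0.6782, 0.6891).
r_{23} = e_2·v_3 = -1.7720.

r_{23} = -1.7720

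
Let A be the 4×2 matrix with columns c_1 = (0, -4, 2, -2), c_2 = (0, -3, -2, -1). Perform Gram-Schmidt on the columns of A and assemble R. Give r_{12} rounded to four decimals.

c_1 = (0, -4, 2, -2); ‖c_1‖ = 4.8990, so q_1 = (0.0000, -0.8165, 0.4082, -0.4082).
r_{12} = q_1·c_2 = 2.0412.

r_{12} = 2.0412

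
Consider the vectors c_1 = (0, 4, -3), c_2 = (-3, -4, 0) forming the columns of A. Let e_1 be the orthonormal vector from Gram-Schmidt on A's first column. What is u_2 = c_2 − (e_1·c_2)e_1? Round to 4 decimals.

u_2 = (-3.0000, -1.4400, -1.9200)

c_1 = (0, 4, -3); ‖c_1‖ = 5.0000, so e_1 = (0.0000, 0.8000, -0.6000).
e_1·c_2 = 0.0000·(-3) + 0.8000·(-4) + (-0.6000)·0 = -3.2000.
u_2 = c_2 + 3.2000·e_1 = (-3.0000, -1.4400, -1.9200).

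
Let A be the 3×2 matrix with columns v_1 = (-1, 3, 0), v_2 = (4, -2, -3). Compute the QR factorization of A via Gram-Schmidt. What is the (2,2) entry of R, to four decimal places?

r_{22} = 4.3589

q_1 = v_1/‖v_1‖ = (-1, 3, 0)/3.1623 = (-0.3162, 0.9487, 0.0000).
r_{12} = q_1·v_2 = -3.1623.
u_2 = v_2 + 3.1623·q_1 = (3.0000, 1.0000, -3.0000).
r_{22} = ‖u_2‖ = 4.3589.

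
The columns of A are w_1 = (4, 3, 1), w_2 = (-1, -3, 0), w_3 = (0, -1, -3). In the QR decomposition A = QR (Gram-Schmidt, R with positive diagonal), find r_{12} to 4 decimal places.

r_{12} = -2.5495

w_1 = (4, 3, 1); ‖w_1‖ = 5.0990, so q_1 = (0.7845, 0.5883, 0.1961).
r_{12} = q_1·w_2 = -2.5495.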